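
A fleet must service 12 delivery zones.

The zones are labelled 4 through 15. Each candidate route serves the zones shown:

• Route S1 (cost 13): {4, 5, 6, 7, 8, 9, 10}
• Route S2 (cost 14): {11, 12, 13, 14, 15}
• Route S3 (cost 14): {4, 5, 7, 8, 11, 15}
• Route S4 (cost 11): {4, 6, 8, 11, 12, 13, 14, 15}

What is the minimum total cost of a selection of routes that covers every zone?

24

S1, S4 together cover every zone (S1 ∪ S4 = {4, 5, 6, 7, 8, 9, 10, 11, 12, 13, 14, 15}); total cost 13 + 11 = 24.
No covering selection has total cost below 24.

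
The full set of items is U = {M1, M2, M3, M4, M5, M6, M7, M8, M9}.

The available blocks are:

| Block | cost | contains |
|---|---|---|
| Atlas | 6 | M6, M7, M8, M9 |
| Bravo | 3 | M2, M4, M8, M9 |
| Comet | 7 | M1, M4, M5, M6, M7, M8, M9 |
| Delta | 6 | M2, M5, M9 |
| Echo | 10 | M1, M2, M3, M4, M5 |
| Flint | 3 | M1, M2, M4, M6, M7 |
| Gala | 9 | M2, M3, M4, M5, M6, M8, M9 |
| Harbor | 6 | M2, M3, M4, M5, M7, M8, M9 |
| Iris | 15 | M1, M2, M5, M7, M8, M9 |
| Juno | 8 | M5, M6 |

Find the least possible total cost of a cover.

Flint, Harbor together cover every item (Flint ∪ Harbor = {M1, M2, M3, M4, M5, M6, M7, M8, M9}); total cost 3 + 6 = 9.
The greedy pick Flint, Bravo, Harbor costs 12; no covering selection beats 9.

9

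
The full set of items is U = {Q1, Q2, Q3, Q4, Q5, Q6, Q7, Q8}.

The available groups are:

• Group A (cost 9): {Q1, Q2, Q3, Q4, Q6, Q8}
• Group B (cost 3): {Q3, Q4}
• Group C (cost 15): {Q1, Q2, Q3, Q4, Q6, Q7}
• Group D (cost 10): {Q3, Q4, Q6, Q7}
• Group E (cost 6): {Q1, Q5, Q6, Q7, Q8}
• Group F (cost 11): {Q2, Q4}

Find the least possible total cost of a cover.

15

A, E together cover every item (A ∪ E = {Q1, Q2, Q3, Q4, Q5, Q6, Q7, Q8}); total cost 9 + 6 = 15.
The greedy pick E, B, A costs 18; no covering selection beats 15.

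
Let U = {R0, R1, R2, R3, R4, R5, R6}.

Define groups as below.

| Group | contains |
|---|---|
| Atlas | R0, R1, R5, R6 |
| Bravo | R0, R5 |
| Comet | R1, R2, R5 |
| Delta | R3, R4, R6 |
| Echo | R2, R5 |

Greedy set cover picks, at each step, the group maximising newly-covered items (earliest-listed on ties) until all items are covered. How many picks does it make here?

3

Greedy: pick Atlas (covers 4 new) → pick Delta (covers 2 new) → pick Comet (covers 1 new). Total picks: 3.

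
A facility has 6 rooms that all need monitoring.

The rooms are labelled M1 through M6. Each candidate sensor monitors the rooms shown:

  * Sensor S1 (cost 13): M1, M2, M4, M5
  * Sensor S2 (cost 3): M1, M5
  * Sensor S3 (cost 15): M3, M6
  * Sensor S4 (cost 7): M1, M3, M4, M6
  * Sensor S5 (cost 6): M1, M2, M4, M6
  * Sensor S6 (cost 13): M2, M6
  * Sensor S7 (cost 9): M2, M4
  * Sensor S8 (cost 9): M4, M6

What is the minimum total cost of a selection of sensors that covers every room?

16

S2, S4, S5 together cover every room (S2 ∪ S4 ∪ S5 = {M1, M2, M3, M4, M5, M6}); total cost 3 + 7 + 6 = 16.
No covering selection has total cost below 16.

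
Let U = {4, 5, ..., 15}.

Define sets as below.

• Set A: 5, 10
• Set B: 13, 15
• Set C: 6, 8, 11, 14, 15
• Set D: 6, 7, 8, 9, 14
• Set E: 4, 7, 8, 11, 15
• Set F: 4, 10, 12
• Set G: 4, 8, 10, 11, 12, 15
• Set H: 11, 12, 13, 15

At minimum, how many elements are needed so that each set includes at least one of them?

The 3 elements {9, 10, 15} hit every set.
The sets A, D, H are pairwise disjoint, so any hitting set needs a separate element for each — at least 3. Hence 3 is optimal.

3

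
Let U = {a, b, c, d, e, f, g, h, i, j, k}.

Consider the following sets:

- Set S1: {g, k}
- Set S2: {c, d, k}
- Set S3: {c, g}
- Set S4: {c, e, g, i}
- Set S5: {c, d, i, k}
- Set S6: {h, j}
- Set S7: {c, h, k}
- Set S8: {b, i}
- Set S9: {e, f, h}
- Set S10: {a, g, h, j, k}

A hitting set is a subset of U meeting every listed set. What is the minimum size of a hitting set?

Take T = {b, d, g, h}. Each listed set contains at least one of these, so T is a hitting set of size 4.
No choice of 3 elements meets every set, so 4 is the minimum.

4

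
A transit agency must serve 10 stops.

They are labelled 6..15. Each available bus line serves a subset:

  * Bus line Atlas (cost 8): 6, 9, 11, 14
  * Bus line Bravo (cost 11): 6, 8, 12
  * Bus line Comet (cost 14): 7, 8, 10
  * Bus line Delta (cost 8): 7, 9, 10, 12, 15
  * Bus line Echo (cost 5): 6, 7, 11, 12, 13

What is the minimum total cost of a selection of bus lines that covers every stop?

Atlas, Bravo, Delta, Echo together cover every stop (Atlas ∪ Bravo ∪ Delta ∪ Echo = {6, 7, 8, 9, 10, 11, 12, 13, 14, 15}); total cost 8 + 11 + 8 + 5 = 32.
No covering selection has total cost below 32.

32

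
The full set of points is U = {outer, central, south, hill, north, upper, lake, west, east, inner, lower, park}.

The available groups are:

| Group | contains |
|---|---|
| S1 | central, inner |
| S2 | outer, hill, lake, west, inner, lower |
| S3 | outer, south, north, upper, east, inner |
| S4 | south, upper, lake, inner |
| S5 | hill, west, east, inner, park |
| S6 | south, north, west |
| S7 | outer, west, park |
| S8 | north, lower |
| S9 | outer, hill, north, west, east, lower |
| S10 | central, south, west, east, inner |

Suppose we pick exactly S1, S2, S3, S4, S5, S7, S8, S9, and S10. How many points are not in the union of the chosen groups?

Union of S1, S2, S3, S4, S5, S7, S8, S9, S10 = {outer, central, south, hill, north, upper, lake, west, east, inner, lower, park} — that's every point, so 0 are uncovered.

0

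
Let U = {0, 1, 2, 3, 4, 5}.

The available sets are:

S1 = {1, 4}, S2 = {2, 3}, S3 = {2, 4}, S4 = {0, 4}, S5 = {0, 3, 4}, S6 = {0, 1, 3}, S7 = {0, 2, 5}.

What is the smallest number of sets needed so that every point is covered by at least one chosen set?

Take {S3, S6, S7}. Their union is {0, 1, 2, 3, 4, 5}, which is all 6 points.
Only S7 contains 5, so S7 is forced; the remaining 3 points need at least 2 more sets (each remaining set adds at most 2) — so at least 3 sets are needed, and 3 is optimal.

3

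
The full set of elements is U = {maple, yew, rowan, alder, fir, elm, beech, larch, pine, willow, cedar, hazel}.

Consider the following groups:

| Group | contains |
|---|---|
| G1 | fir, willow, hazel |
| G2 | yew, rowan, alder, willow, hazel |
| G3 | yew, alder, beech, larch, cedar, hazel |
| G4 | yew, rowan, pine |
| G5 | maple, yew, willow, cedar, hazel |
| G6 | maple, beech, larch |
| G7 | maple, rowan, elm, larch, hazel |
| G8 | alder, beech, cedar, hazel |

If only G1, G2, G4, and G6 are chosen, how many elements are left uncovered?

2

Union of G1, G2, G4, G6 = {maple, yew, rowan, alder, fir, beech, larch, pine, willow, hazel}.
Not covered: elm, cedar — 2 elements.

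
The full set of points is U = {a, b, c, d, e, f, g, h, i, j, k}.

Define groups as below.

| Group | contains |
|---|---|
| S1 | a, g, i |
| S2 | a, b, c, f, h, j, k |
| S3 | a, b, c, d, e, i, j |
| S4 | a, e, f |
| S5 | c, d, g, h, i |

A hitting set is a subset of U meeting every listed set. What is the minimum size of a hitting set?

Take T = {f, i}. Each listed group contains at least one of these, so T is a hitting set of size 2.
The groups S4, S5 are pairwise disjoint, so any hitting set needs a separate point for each — at least 2. Hence 2 is optimal.

2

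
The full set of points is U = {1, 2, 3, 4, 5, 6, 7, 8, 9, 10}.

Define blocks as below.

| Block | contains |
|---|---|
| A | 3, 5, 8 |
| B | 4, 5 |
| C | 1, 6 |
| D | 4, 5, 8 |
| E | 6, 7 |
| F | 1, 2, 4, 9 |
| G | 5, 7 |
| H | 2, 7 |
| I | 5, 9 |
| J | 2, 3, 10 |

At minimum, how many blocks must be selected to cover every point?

4

A and E and F and J together: A ∪ E ∪ F ∪ J = {1, 2, 3, 4, 5, 6, 7, 8, 9, 10} — every point is covered.
Only J contains 10, so J is forced; the remaining 7 points need at least 3 more blocks (each remaining block adds at most 3) — so at least 4 blocks are needed, and 4 is optimal.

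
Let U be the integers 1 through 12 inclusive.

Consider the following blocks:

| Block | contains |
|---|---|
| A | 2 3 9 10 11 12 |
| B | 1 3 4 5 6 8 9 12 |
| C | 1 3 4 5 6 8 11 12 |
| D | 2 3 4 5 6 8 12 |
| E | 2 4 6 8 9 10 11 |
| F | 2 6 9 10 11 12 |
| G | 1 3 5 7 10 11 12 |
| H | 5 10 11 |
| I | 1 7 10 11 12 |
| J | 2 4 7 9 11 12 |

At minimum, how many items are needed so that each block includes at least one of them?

2

The 2 items {5, 11} hit every block.
No single item lies in every block, so at least 2 are needed and 2 is optimal.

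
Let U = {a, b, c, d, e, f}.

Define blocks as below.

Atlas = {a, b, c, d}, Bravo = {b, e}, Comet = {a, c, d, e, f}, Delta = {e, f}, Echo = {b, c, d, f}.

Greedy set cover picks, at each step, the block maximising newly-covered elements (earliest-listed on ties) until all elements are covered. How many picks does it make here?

Greedy: pick Comet (covers 5 new) → pick Atlas (covers 1 new). Total picks: 2.

2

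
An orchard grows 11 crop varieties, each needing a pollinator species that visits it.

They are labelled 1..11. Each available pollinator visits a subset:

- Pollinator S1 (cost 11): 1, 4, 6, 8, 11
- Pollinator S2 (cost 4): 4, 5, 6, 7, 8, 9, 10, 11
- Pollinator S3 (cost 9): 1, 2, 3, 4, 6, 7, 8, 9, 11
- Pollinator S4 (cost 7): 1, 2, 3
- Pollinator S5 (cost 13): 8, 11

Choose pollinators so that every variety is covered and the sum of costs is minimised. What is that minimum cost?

11

S2, S4 together cover every variety (S2 ∪ S4 = {1, 2, 3, 4, 5, 6, 7, 8, 9, 10, 11}); total cost 4 + 7 = 11.
No covering selection has total cost below 11.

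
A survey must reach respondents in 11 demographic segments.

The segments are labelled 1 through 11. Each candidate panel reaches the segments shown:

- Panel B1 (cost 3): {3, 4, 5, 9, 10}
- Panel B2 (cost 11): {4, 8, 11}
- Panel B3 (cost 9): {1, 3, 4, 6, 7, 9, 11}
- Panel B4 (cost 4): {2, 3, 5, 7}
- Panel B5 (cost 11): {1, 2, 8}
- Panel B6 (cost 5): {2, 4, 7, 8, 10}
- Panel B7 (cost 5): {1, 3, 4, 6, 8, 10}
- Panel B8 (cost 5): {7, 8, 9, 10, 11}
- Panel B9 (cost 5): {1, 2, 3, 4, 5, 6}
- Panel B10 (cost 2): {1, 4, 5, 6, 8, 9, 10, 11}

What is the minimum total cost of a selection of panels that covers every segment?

6

B4, B10 together cover every segment (B4 ∪ B10 = {1, 2, 3, 4, 5, 6, 7, 8, 9, 10, 11}); total cost 4 + 2 = 6.
No covering selection has total cost below 6.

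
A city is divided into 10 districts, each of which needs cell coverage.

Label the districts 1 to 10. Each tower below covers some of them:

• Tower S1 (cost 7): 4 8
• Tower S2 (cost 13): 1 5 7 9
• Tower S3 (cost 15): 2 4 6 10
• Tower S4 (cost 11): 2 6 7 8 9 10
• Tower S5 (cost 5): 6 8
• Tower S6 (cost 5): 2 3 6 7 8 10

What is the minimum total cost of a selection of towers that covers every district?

S1, S2, S6 together cover every district (S1 ∪ S2 ∪ S6 = {1, 2, 3, 4, 5, 6, 7, 8, 9, 10}); total cost 7 + 13 + 5 = 25.
No covering selection has total cost below 25.

25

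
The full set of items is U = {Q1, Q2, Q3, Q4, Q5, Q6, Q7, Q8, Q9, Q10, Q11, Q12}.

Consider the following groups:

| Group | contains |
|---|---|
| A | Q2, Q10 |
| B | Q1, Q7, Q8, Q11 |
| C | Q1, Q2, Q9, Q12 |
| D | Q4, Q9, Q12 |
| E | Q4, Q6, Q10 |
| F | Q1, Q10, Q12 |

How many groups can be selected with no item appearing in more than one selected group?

A, B, D are pairwise disjoint (A={Q2,Q10}; B={Q1,Q7,Q8,Q11}; D={Q4,Q9,Q12}).
Every remaining group overlaps one of these, and no 4 of the listed groups are pairwise disjoint, so 3 is the maximum.

3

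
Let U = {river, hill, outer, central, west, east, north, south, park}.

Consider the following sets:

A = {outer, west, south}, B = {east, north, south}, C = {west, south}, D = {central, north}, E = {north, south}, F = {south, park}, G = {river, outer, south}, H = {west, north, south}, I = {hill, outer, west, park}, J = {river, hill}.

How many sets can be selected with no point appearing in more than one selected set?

3

D, F, J are pairwise disjoint (D={central,north}; F={south,park}; J={river,hill}).
Every remaining set overlaps one of these, and no 4 of the listed sets are pairwise disjoint, so 3 is the maximum.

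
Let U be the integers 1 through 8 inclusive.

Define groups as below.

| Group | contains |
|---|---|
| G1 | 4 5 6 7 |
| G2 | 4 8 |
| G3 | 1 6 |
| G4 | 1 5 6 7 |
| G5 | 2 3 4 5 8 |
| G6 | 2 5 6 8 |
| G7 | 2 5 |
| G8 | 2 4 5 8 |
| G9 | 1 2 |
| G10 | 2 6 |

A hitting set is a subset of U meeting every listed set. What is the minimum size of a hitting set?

H = {2, 4, 6} meets every group (each contains at least one member of H), and |H| = 3.
The groups G2, G3, G7 are pairwise disjoint, so any hitting set needs a separate item for each — at least 3. Hence 3 is optimal.

3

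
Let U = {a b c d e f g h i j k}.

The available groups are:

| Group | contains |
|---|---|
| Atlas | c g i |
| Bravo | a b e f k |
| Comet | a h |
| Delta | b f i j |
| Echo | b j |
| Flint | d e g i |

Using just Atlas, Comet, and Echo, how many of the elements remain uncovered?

4

Union of Atlas, Comet, Echo = {a, b, c, g, h, i, j}.
Not covered: d, e, f, k — 4 elements.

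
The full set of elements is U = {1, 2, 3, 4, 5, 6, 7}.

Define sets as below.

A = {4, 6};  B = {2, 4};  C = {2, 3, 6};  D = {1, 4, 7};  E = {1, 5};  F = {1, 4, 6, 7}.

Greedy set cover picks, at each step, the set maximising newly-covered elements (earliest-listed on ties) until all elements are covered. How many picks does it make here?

3

Greedy: pick F (covers 4 new) → pick C (covers 2 new) → pick E (covers 1 new). Total picks: 3.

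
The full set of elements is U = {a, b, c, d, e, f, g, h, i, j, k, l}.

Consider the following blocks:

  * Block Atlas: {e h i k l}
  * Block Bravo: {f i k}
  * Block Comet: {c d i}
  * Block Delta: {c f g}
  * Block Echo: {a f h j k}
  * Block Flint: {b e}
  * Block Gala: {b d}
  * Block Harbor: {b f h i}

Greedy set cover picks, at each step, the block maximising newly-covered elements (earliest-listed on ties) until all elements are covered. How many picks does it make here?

4

Greedy: pick Atlas (covers 5 new) → pick Delta (covers 3 new) → pick Echo (covers 2 new) → pick Gala (covers 2 new). Total picks: 4.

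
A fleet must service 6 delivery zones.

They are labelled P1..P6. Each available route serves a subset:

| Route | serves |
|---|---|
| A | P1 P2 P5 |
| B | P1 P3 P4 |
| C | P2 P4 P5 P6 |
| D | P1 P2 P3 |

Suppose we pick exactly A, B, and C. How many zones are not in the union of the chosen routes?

Union of A, B, C = {P1, P2, P3, P4, P5, P6} — that's every zone, so 0 are uncovered.

0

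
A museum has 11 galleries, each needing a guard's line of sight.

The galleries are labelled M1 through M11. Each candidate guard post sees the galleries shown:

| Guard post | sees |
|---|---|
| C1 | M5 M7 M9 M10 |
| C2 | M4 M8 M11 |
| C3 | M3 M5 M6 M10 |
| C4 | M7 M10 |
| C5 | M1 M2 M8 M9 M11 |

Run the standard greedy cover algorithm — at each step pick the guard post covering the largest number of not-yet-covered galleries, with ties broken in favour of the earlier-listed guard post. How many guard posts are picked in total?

Greedy: pick C5 (covers 5 new) → pick C3 (covers 4 new) → pick C1 (covers 1 new) → pick C2 (covers 1 new). Total picks: 4.

4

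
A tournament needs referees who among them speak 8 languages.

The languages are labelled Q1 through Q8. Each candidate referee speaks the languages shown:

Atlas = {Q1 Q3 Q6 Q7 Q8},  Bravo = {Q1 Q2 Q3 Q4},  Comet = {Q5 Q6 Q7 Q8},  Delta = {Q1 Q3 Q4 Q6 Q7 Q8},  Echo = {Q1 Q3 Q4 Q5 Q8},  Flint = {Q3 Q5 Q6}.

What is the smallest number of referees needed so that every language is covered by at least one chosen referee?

Take {Bravo, Comet}. Their union is {Q1, Q2, Q3, Q4, Q5, Q6, Q7, Q8}, which is all 8 languages.
No single referee has all 8 languages (the largest, Delta, has 6), so 2 is optimal.

2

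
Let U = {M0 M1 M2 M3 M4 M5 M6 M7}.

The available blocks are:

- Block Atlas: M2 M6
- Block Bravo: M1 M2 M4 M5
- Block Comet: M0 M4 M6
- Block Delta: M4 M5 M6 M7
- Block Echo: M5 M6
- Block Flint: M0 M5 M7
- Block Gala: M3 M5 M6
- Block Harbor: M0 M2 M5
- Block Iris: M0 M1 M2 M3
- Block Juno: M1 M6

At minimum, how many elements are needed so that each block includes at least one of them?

Take H = {M0, M1, M6}. Each listed block contains at least one of these, so H is a hitting set of size 3.
No choice of 2 elements meets every block, so 3 is the minimum.

3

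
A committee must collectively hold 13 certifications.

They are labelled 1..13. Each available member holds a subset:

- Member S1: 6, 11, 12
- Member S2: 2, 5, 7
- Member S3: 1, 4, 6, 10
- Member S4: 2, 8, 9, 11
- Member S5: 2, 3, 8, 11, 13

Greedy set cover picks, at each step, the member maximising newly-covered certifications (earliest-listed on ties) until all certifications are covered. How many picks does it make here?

Greedy: pick S5 (covers 5 new) → pick S3 (covers 4 new) → pick S2 (covers 2 new) → pick S1 (covers 1 new) → pick S4 (covers 1 new). Total picks: 5.

5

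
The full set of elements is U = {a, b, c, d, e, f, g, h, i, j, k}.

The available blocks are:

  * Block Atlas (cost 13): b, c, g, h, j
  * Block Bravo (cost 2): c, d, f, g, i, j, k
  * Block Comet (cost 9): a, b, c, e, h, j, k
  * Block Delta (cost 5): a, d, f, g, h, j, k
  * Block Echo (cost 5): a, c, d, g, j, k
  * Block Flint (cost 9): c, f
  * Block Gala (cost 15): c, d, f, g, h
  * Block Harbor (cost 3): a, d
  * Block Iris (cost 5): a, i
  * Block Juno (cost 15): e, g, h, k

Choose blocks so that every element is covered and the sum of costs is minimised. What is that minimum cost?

Bravo, Comet together cover every element (Bravo ∪ Comet = {a, b, c, d, e, f, g, h, i, j, k}); total cost 2 + 9 = 11.
No covering selection has total cost below 11.

11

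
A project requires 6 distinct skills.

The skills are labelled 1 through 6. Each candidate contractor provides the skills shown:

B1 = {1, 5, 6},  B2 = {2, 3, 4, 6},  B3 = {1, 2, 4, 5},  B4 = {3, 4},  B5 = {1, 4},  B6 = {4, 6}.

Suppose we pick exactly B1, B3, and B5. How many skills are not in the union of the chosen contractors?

1

Union of B1, B3, B5 = {1, 2, 4, 5, 6}.
Not covered: 3 — 1 skill.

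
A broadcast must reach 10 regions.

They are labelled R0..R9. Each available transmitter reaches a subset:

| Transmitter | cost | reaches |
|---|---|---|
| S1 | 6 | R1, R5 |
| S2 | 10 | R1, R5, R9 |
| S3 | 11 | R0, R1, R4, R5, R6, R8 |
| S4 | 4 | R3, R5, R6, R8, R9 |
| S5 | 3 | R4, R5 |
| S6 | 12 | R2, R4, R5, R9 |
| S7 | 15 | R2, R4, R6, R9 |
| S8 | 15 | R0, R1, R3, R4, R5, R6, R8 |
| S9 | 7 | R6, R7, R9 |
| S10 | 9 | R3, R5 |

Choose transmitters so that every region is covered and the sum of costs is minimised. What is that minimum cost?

S3, S4, S6, S9 together cover every region (S3 ∪ S4 ∪ S6 ∪ S9 = {R0, R1, R2, R3, R4, R5, R6, R7, R8, R9}); total cost 11 + 4 + 12 + 7 = 34.
The greedy pick S4, S5, S3, S9, S6 costs 37; no covering selection beats 34.

34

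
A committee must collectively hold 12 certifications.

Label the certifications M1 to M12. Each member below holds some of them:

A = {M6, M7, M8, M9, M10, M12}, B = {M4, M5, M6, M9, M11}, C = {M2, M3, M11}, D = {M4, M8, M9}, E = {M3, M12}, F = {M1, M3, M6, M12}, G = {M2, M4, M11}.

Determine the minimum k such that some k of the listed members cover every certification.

Take {A, B, F, G}. Their union is {M1, M2, M3, M4, M5, M6, M7, M8, M9, M10, M11, M12}, which is all 12 certifications.
No 3 of the 7 members cover everything (all 35 combinations miss at least one certification), so 4 is optimal.

4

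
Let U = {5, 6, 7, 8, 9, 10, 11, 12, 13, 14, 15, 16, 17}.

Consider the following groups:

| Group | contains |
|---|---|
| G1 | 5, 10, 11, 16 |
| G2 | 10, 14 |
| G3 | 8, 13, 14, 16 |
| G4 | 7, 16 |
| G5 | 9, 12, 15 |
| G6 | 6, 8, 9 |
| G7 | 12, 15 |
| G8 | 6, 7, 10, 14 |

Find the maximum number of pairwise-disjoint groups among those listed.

G2, G4, G6, G7 are pairwise disjoint (G2={10,14}; G4={7,16}; G6={6,8,9}; G7={12,15}).
Every remaining group overlaps one of these, and no 5 of the listed groups are pairwise disjoint, so 4 is the maximum.

4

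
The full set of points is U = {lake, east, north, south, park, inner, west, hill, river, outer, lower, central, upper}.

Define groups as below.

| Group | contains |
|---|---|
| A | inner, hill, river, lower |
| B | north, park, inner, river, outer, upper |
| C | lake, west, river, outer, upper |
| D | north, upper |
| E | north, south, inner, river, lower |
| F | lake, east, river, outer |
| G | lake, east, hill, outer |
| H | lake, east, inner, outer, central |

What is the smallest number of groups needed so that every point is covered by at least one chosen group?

5

A and B and C and E and H together: A ∪ B ∪ C ∪ E ∪ H = {lake, east, north, south, park, inner, west, hill, river, outer, lower, central, upper} — every point is covered.
No 4 of the 8 groups cover everything (all 70 combinations miss at least one point), so 5 is optimal.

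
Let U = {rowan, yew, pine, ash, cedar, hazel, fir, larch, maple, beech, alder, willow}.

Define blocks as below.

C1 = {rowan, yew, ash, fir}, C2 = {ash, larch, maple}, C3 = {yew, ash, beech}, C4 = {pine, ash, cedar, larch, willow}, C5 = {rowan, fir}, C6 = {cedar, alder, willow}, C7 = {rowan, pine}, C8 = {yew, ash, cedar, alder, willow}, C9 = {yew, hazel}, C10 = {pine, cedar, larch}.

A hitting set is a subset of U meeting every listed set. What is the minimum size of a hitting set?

H = {rowan, ash, cedar, hazel} meets every block (each contains at least one member of H), and |H| = 4.
The blocks C2, C5, C6, C9 are pairwise disjoint, so any hitting set needs a separate element for each — at least 4. Hence 4 is optimal.

4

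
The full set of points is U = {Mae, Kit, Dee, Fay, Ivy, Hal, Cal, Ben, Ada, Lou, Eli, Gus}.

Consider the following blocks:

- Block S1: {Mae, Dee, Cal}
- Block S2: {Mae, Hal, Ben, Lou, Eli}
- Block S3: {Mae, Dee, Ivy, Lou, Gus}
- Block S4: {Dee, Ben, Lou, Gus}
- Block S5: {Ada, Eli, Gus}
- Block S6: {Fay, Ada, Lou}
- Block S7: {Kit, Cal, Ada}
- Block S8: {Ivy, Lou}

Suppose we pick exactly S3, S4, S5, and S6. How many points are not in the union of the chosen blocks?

3

Union of S3, S4, S5, S6 = {Mae, Dee, Fay, Ivy, Ben, Ada, Lou, Eli, Gus}.
Not covered: Kit, Hal, Cal — 3 points.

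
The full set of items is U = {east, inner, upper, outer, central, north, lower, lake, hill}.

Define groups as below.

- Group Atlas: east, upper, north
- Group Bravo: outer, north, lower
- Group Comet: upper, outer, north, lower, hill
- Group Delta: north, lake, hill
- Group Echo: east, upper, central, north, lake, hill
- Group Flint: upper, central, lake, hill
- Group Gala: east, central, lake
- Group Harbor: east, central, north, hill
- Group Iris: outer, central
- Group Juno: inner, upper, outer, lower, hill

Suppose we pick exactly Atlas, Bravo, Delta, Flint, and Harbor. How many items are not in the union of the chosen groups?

Union of Atlas, Bravo, Delta, Flint, Harbor = {east, upper, outer, central, north, lower, lake, hill}.
Not covered: inner — 1 item.

1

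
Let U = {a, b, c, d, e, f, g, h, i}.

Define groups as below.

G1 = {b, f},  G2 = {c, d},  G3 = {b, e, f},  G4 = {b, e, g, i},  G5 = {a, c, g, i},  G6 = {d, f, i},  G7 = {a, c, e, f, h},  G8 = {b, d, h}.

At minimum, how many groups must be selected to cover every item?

G2, G4, and G7 cover everything between them: the union {a, b, c, d, e, f, g, h, i} is all of U.
No 2 of the 8 groups cover everything (all 28 combinations miss at least one item), so 3 is optimal.

3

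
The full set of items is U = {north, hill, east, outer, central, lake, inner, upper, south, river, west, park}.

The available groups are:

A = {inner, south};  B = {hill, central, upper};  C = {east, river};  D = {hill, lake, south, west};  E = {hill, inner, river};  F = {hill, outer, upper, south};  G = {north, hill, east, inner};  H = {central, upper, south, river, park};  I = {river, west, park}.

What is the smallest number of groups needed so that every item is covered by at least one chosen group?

D and F and G and H together: D ∪ F ∪ G ∪ H = {north, hill, east, outer, central, lake, inner, upper, south, river, west, park} — every item is covered.
Only F contains outer, so F is forced; the remaining 8 items need at least 3 more groups (each remaining group adds at most 3) — so at least 4 groups are needed, and 4 is optimal.

4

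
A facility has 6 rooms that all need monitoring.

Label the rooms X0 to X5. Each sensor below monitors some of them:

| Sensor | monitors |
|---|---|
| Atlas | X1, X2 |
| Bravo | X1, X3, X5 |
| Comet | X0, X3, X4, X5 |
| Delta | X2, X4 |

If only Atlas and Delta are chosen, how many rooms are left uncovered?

3

Union of Atlas, Delta = {X1, X2, X4}.
Not covered: X0, X3, X5 — 3 rooms.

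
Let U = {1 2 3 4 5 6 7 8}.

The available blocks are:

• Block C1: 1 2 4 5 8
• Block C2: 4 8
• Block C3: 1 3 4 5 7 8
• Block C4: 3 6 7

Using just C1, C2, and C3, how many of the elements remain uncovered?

1

Union of C1, C2, C3 = {1, 2, 3, 4, 5, 7, 8}.
Not covered: 6 — 1 element.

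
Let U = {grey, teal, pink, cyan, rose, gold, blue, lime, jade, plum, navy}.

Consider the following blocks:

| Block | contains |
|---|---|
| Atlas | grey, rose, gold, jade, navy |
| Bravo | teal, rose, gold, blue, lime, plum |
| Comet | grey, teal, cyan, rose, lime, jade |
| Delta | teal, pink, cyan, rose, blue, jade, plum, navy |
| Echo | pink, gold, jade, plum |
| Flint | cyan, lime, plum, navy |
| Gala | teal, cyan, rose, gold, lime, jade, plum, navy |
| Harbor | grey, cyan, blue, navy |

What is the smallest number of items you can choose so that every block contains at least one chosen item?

The 2 items {cyan, gold} hit every block.
The blocks Echo, Harbor are pairwise disjoint, so any hitting set needs a separate item for each — at least 2. Hence 2 is optimal.

2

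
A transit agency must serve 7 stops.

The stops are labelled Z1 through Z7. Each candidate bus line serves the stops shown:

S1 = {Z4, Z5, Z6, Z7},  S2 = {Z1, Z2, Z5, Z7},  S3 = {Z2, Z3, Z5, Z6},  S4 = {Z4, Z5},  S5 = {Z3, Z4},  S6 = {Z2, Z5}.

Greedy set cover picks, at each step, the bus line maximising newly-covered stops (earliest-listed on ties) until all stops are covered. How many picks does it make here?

3

Greedy: pick S1 (covers 4 new) → pick S2 (covers 2 new) → pick S3 (covers 1 new). Total picks: 3.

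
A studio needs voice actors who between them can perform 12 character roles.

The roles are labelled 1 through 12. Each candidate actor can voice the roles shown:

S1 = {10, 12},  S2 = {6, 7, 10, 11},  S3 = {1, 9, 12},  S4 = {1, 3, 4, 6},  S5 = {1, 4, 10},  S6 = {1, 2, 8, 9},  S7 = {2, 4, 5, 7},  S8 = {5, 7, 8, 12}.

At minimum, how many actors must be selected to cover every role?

Take {S2, S4, S6, S8}. Their union is {1, 2, 3, 4, 5, 6, 7, 8, 9, 10, 11, 12}, which is all 12 roles.
No 3 of the 8 actors cover everything (all 56 combinations miss at least one role), so 4 is optimal.

4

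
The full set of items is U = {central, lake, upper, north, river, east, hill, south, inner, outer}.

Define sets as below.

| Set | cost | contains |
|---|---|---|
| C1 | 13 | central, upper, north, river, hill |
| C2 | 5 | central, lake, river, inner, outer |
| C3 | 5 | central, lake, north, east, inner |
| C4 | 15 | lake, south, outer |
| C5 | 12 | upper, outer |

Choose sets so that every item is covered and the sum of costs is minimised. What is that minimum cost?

C1, C3, C4 together cover every item (C1 ∪ C3 ∪ C4 = {central, lake, upper, north, river, east, hill, south, inner, outer}); total cost 13 + 5 + 15 = 33.
The greedy pick C2, C3, C1, C4 costs 38; no covering selection beats 33.

33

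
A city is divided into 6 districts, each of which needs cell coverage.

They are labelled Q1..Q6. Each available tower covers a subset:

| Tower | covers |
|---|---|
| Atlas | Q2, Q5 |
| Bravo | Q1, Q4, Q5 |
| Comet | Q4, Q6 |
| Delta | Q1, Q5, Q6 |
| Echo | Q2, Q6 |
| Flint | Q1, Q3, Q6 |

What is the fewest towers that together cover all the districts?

Atlas and Bravo and Flint together: Atlas ∪ Bravo ∪ Flint = {Q1, Q2, Q3, Q4, Q5, Q6} — every district is covered.
Only Flint contains Q3, so Flint is forced; the remaining 3 districts need at least 2 more towers (each remaining tower adds at most 2) — so at least 3 towers are needed, and 3 is optimal.

3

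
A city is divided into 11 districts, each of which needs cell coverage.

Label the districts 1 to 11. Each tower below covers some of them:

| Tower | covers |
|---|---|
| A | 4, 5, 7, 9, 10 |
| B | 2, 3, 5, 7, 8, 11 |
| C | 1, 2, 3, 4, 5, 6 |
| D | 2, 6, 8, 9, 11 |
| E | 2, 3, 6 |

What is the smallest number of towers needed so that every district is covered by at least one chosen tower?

3

Take {A, B, C}. Their union is {1, 2, 3, 4, 5, 6, 7, 8, 9, 10, 11}, which is all 11 districts.
Only C contains 1, so C is forced; the remaining 5 districts need at least 2 more towers (each remaining tower adds at most 3) — so at least 3 towers are needed, and 3 is optimal.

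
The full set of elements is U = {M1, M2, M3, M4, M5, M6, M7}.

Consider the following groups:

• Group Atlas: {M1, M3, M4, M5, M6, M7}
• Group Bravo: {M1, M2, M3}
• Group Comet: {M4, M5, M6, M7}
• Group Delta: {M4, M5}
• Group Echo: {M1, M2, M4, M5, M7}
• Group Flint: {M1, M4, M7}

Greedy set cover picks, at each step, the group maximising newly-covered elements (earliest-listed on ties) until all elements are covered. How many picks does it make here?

2

Greedy: pick Atlas (covers 6 new) → pick Bravo (covers 1 new). Total picks: 2.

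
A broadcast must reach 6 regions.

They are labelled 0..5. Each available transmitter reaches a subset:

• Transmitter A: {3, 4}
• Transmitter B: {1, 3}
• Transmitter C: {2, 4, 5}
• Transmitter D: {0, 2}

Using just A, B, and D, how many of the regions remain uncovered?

Union of A, B, D = {0, 1, 2, 3, 4}.
Not covered: 5 — 1 region.

1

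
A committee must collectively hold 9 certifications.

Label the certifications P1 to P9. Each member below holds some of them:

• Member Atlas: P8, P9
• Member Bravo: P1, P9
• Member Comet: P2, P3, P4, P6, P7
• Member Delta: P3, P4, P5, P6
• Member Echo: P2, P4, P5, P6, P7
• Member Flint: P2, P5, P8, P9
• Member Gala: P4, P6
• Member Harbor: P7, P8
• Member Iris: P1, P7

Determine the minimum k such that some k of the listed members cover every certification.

3

Take {Delta, Flint, Iris}. Their union is {P1, P2, P3, P4, P5, P6, P7, P8, P9}, which is all 9 certifications.
No 2 of the 9 members cover everything (all 36 combinations miss at least one certification), so 3 is optimal.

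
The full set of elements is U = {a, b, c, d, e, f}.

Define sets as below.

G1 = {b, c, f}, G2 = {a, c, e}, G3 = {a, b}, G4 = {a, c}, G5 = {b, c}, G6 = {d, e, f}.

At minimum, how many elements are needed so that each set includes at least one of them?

The 3 elements {a, b, e} hit every set.
No choice of 2 elements meets every set, so 3 is the minimum.

3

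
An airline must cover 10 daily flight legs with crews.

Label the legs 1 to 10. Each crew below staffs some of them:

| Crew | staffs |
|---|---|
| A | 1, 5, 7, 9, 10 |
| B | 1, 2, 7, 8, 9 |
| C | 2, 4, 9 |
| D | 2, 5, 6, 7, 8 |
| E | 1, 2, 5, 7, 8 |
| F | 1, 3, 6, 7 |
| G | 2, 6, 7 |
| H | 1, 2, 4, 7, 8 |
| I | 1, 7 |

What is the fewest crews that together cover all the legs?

A and F and H together: A ∪ F ∪ H = {1, 2, 3, 4, 5, 6, 7, 8, 9, 10} — every leg is covered.
Only F contains 3, so F is forced; the remaining 6 legs need at least 2 more crews (each remaining crew adds at most 3) — so at least 3 crews are needed, and 3 is optimal.

3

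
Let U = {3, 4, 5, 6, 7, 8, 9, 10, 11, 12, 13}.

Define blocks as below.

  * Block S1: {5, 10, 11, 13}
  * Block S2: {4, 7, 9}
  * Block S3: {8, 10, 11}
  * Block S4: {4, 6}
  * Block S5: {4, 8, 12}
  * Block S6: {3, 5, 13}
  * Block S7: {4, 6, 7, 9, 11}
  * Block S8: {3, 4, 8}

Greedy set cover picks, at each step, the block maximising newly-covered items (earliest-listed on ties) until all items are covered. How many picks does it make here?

Greedy: pick S7 (covers 5 new) → pick S1 (covers 3 new) → pick S5 (covers 2 new) → pick S6 (covers 1 new). Total picks: 4.

4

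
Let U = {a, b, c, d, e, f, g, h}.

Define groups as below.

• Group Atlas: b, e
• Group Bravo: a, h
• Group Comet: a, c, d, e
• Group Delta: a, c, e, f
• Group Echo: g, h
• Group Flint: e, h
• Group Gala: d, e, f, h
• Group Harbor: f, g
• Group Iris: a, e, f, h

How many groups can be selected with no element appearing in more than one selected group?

3

Atlas, Bravo, Harbor are pairwise disjoint (Atlas={b,e}; Bravo={a,h}; Harbor={f,g}).
Every remaining group overlaps one of these, and no 4 of the listed groups are pairwise disjoint, so 3 is the maximum.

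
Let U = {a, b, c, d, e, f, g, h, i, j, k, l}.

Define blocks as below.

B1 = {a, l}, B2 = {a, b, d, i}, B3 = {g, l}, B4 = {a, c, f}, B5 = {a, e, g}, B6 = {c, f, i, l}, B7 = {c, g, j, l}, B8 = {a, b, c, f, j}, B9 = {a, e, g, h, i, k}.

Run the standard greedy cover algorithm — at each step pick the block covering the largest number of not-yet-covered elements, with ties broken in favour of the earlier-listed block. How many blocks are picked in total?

Greedy: pick B9 (covers 6 new) → pick B8 (covers 4 new) → pick B1 (covers 1 new) → pick B2 (covers 1 new). Total picks: 4.

4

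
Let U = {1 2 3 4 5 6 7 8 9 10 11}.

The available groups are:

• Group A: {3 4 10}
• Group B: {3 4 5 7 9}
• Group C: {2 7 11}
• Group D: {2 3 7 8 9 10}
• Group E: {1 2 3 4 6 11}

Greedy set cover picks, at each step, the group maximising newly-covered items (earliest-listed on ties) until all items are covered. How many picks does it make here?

Greedy: pick D (covers 6 new) → pick E (covers 4 new) → pick B (covers 1 new). Total picks: 3.

3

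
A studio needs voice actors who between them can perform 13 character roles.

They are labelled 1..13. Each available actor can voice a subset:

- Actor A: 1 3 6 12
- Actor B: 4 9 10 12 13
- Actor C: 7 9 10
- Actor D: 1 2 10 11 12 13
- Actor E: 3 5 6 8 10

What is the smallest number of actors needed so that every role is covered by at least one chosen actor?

4

B and C and D and E together: B ∪ C ∪ D ∪ E = {1, 2, 3, 4, 5, 6, 7, 8, 9, 10, 11, 12, 13} — every role is covered.
No 3 of the 5 actors cover everything (all 10 combinations miss at least one role), so 4 is optimal.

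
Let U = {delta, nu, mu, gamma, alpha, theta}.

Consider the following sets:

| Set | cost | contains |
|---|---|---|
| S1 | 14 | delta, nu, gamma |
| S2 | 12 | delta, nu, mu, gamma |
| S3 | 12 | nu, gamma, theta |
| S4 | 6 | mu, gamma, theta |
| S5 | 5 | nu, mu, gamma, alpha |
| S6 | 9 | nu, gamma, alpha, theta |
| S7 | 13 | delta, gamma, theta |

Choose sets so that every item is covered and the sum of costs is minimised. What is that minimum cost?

18

S5, S7 together cover every item (S5 ∪ S7 = {delta, nu, mu, gamma, alpha, theta}); total cost 5 + 13 = 18.
The greedy pick S5, S4, S2 costs 23; no covering selection beats 18.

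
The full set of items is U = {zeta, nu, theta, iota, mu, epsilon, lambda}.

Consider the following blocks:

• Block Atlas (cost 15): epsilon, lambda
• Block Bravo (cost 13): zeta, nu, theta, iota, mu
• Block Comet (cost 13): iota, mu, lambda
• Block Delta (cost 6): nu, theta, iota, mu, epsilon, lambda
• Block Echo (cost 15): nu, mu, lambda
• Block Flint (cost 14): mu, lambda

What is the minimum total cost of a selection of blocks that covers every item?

Bravo, Delta together cover every item (Bravo ∪ Delta = {zeta, nu, theta, iota, mu, epsilon, lambda}); total cost 13 + 6 = 19.
No covering selection has total cost below 19.

19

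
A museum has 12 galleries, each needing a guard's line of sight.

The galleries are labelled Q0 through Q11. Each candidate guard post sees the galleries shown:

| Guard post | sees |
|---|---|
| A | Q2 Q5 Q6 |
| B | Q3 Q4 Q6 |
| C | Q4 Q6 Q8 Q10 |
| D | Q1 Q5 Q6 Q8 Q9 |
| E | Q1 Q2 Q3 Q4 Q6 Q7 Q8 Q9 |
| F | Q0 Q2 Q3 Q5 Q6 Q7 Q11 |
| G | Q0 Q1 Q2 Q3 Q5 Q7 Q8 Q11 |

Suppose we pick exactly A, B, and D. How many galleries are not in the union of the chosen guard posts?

4

Union of A, B, D = {Q1, Q2, Q3, Q4, Q5, Q6, Q8, Q9}.
Not covered: Q0, Q7, Q10, Q11 — 4 galleries.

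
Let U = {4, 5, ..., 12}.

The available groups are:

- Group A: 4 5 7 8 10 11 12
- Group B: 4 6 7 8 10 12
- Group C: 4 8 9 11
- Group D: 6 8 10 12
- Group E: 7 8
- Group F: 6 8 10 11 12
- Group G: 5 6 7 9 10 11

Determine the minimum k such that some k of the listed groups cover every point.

2

A and G cover everything between them: the union {4, 5, 6, 7, 8, 9, 10, 11, 12} is all of U.
No single group has all 9 points (the largest, A, has 7), so 2 is optimal.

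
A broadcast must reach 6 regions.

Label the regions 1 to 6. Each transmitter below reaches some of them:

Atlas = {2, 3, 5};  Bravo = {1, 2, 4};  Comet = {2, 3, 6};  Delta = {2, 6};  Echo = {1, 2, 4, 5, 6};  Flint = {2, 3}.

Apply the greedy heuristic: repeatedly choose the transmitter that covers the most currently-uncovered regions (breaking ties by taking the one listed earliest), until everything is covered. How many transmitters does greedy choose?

Greedy: pick Echo (covers 5 new) → pick Atlas (covers 1 new). Total picks: 2.

2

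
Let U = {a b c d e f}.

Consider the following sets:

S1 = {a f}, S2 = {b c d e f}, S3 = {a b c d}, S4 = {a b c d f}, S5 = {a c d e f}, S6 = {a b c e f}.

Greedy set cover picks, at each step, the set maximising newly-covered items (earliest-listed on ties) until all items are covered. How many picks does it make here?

Greedy: pick S2 (covers 5 new) → pick S1 (covers 1 new). Total picks: 2.

2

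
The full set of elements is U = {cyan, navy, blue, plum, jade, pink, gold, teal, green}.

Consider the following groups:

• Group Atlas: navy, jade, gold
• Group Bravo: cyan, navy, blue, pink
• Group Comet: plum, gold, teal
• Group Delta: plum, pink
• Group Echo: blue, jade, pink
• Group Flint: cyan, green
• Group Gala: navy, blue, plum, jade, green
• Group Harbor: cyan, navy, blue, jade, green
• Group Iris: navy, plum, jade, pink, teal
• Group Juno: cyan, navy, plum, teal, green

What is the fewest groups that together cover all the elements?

Bravo and Comet and Harbor together: Bravo ∪ Comet ∪ Harbor = {cyan, navy, blue, plum, jade, pink, gold, teal, green} — every element is covered.
No 2 of the 10 groups cover everything (all 45 combinations miss at least one element), so 3 is optimal.

3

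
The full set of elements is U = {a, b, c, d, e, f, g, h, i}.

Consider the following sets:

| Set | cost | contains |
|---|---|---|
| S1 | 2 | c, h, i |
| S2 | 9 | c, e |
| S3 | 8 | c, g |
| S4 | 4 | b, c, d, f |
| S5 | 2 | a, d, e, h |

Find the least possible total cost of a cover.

16

S1, S3, S4, S5 together cover every element (S1 ∪ S3 ∪ S4 ∪ S5 = {a, b, c, d, e, f, g, h, i}); total cost 2 + 8 + 4 + 2 = 16.
No covering selection has total cost below 16.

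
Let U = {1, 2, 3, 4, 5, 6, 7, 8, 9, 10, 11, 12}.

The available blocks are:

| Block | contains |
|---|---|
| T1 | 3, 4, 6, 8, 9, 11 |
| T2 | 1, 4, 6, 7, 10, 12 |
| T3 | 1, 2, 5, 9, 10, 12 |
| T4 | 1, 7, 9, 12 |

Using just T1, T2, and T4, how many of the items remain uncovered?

Union of T1, T2, T4 = {1, 3, 4, 6, 7, 8, 9, 10, 11, 12}.
Not covered: 2, 5 — 2 items.

2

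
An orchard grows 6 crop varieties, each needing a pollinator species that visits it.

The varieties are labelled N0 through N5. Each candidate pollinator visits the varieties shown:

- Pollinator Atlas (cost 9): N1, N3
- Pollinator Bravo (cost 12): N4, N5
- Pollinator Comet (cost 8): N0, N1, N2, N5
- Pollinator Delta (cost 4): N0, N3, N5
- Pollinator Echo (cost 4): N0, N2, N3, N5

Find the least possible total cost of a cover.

24

Bravo, Comet, Echo together cover every variety (Bravo ∪ Comet ∪ Echo = {N0, N1, N2, N3, N4, N5}); total cost 12 + 8 + 4 = 24.
No covering selection has total cost below 24.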